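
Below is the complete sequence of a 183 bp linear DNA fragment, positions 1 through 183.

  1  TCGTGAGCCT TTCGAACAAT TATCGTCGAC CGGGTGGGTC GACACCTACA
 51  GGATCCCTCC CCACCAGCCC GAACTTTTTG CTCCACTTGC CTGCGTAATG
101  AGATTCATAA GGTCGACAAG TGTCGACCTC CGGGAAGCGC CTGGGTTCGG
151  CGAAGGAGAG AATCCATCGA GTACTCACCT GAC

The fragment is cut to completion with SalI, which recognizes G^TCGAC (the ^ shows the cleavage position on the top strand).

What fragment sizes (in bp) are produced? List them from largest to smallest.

SalI sites (GTCGAC) start at positions 25, 38, 112, 122.
SalI cuts after the first base of each site, so after positions 25, 38, 112, 122.
Linear molecule, 4 cuts → 5 fragments:
  1–25 → 25 bp
  26–38 → 13 bp
  39–112 → 74 bp
  113–122 → 10 bp
  123–183 → 61 bp
Sorted largest to smallest: 74, 61, 25, 13, 10 bp.

74, 61, 25, 13, 10 bp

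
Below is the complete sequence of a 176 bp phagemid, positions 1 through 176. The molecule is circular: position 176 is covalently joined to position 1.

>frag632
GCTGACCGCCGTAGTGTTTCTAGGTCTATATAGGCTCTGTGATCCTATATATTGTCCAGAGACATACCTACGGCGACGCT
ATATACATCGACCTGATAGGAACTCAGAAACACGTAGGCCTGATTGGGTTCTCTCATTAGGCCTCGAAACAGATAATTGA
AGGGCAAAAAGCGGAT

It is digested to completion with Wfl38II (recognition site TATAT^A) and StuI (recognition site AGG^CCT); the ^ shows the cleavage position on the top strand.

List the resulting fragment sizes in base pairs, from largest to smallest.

66, 34, 34, 23, 19 bp

Wfl38II sites (TATATA) start at positions 27, 46, 80.
Wfl38II cuts after base 5 of each site (before the last base), so after positions 31, 50, 84.
StuI sites (AGGCCT) start at positions 116, 139.
StuI cuts after base 3 of each site, so after positions 118, 141.
Combined cut positions: 31, 50, 84, 118, 141.
Circular molecule, 5 cuts → 5 fragments:
  32–50 → 19 bp
  51–84 → 34 bp
  85–118 → 34 bp
  119–141 → 23 bp
  142–176 then 1–31 → 35 + 31 = 66 bp
Sorted largest to smallest: 66, 34, 34, 23, 19 bp.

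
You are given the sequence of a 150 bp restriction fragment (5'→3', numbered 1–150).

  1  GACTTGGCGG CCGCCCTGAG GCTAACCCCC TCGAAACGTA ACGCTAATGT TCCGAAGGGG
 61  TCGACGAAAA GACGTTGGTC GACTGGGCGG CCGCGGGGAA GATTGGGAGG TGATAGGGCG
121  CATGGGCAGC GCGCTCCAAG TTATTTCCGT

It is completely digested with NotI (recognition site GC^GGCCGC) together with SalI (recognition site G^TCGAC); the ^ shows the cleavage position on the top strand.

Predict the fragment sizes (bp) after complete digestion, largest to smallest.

NotI sites (GCGGCCGC) start at positions 7, 87.
NotI cuts after base 2 of each site, so after positions 8, 88.
SalI sites (GTCGAC) start at positions 60, 78.
SalI cuts after the first base of each site, so after positions 60, 78.
Combined cut positions: 8, 60, 78, 88.
Linear molecule, 4 cuts → 5 fragments:
  1–8 → 8 bp
  9–60 → 52 bp
  61–78 → 18 bp
  79–88 → 10 bp
  89–150 → 62 bp
Sorted largest to smallest: 62, 52, 18, 10, 8 bp.

62, 52, 18, 10, 8 bp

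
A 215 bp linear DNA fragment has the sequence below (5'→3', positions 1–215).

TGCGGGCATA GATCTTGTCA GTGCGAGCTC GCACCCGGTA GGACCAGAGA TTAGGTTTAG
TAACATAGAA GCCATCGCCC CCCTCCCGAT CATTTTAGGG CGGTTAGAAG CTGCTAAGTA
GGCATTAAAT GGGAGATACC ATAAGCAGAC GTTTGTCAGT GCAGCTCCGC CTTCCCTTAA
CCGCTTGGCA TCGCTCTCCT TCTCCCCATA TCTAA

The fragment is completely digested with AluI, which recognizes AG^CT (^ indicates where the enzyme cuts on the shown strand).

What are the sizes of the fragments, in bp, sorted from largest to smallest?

AluI sites (AGCT) start at positions 26, 109, 163.
AluI cuts after base 2 of each site, so after positions 27, 110, 164.
Linear molecule, 3 cuts → 4 fragments:
  1–27 → 27 bp
  28–110 → 83 bp
  111–164 → 54 bp
  165–215 → 51 bp
Sorted largest to smallest: 83, 54, 51, 27 bp.

83, 54, 51, 27 bp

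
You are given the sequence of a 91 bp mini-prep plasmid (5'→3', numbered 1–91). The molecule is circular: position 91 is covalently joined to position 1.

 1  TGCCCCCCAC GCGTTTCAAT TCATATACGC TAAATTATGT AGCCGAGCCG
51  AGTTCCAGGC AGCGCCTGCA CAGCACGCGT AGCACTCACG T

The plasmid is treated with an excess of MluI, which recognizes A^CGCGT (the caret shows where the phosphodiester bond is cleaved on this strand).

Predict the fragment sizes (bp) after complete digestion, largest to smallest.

66, 25 bp

MluI sites (ACGCGT) start at positions 9, 75.
MluI cuts after the first base of each site, so after positions 9, 75.
Circular molecule, 2 cuts → 2 fragments:
  10–75 → 66 bp
  76–91 then 1–9 → 16 + 9 = 25 bp
Sorted largest to smallest: 66, 25 bp.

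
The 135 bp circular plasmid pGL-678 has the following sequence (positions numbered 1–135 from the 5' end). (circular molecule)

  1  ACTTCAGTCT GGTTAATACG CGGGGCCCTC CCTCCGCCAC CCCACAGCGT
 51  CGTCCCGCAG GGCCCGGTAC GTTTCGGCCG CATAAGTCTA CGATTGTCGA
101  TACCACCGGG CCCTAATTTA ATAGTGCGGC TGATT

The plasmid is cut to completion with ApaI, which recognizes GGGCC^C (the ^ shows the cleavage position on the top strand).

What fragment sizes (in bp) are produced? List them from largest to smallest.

50, 48, 37 bp

ApaI sites (GGGCCC) start at positions 23, 60, 108.
ApaI cuts after base 5 of each site (before the last base), so after positions 27, 64, 112.
Circular molecule, 3 cuts → 3 fragments:
  28–64 → 37 bp
  65–112 → 48 bp
  113–135 then 1–27 → 23 + 27 = 50 bp
Sorted largest to smallest: 50, 48, 37 bp.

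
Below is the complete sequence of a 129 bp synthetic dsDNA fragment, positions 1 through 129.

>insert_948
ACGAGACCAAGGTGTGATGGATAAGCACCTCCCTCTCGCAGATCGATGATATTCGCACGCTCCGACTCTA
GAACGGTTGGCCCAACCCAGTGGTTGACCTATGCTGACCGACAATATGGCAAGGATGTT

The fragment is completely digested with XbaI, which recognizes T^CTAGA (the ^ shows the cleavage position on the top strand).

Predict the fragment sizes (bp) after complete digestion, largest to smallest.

67, 62 bp

The XbaI site (TCTAGA) starts at position 67.
XbaI cuts after the first base of each site, so after position 67.
Linear molecule, 1 cut → 2 fragments:
  1–67 → 67 bp
  68–129 → 62 bp
Sorted largest to smallest: 67, 62 bp.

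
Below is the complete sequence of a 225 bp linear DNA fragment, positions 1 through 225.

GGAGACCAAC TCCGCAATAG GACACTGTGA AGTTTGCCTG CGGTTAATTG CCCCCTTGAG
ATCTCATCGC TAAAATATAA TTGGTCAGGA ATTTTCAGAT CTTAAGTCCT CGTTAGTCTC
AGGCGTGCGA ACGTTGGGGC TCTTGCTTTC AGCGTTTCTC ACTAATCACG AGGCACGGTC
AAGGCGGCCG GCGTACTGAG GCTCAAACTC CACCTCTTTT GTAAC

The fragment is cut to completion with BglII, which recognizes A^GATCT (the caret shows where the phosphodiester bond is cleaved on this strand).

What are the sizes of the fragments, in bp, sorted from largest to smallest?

128, 59, 38 bp

BglII sites (AGATCT) start at positions 59, 97.
BglII cuts after the first base of each site, so after positions 59, 97.
Linear molecule, 2 cuts → 3 fragments:
  1–59 → 59 bp
  60–97 → 38 bp
  98–225 → 128 bp
Sorted largest to smallest: 128, 59, 38 bp.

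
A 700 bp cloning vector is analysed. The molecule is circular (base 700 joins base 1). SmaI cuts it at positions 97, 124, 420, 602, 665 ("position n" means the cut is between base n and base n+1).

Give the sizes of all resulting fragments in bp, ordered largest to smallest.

296, 182, 132, 63, 27 bp

Circular molecule, 5 cuts → 5 fragments:
  124 − 97 = 27 bp
  420 − 124 = 296 bp
  602 − 420 = 182 bp
  665 − 602 = 63 bp
  wrap: 700 − 665 + 97 = 132 bp
Sorted largest to smallest: 296, 182, 132, 63, 27 bp.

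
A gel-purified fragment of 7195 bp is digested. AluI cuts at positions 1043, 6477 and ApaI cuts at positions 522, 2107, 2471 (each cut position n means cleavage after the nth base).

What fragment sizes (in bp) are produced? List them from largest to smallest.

Combined cut positions (sorted): 522, 1043, 2107, 2471, 6477.
Linear molecule, 5 cuts → 6 fragments:
  522 − 0 = 522 bp
  1043 − 522 = 521 bp
  2107 − 1043 = 1064 bp
  2471 − 2107 = 364 bp
  6477 − 2471 = 4006 bp
  7195 − 6477 = 718 bp
Sorted largest to smallest: 4006, 1064, 718, 522, 521, 364 bp.

4006, 1064, 718, 522, 521, 364 bp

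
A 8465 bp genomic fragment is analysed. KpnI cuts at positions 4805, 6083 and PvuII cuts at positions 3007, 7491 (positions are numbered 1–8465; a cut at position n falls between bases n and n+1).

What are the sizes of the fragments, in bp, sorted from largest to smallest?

3007, 1798, 1408, 1278, 974 bp

Combined cut positions (sorted): 3007, 4805, 6083, 7491.
Linear molecule, 4 cuts → 5 fragments:
  3007 − 0 = 3007 bp
  4805 − 3007 = 1798 bp
  6083 − 4805 = 1278 bp
  7491 − 6083 = 1408 bp
  8465 − 7491 = 974 bp
Sorted largest to smallest: 3007, 1798, 1408, 1278, 974 bp.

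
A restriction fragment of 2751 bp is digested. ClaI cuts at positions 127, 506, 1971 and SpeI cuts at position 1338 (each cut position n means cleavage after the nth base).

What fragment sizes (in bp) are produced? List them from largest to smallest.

832, 780, 633, 379, 127 bp

Combined cut positions (sorted): 127, 506, 1338, 1971.
Linear molecule, 4 cuts → 5 fragments:
  127 − 0 = 127 bp
  506 − 127 = 379 bp
  1338 − 506 = 832 bp
  1971 − 1338 = 633 bp
  2751 − 1971 = 780 bp
Sorted largest to smallest: 832, 780, 633, 379, 127 bp.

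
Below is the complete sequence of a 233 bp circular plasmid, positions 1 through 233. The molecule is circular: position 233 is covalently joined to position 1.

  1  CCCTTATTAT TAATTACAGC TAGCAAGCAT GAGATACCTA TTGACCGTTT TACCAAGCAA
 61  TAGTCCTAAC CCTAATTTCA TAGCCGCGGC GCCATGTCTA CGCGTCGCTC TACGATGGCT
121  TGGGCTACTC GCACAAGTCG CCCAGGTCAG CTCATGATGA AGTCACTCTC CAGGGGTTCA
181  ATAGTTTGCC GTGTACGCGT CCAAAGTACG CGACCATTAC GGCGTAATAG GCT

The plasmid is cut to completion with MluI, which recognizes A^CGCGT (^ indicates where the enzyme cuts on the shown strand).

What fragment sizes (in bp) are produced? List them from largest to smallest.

MluI sites (ACGCGT) start at positions 100, 195.
MluI cuts after the first base of each site, so after positions 100, 195.
Circular molecule, 2 cuts → 2 fragments:
  101–195 → 95 bp
  196–233 then 1–100 → 38 + 100 = 138 bp
Sorted largest to smallest: 138, 95 bp.

138, 95 bp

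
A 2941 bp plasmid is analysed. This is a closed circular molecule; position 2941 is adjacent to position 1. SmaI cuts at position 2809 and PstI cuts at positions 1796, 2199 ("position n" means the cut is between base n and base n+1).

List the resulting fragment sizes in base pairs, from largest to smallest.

1928, 610, 403 bp

Combined cut positions (sorted): 1796, 2199, 2809.
Circular molecule, 3 cuts → 3 fragments:
  2199 − 1796 = 403 bp
  2809 − 2199 = 610 bp
  wrap: 2941 − 2809 + 1796 = 1928 bp
Sorted largest to smallest: 1928, 610, 403 bp.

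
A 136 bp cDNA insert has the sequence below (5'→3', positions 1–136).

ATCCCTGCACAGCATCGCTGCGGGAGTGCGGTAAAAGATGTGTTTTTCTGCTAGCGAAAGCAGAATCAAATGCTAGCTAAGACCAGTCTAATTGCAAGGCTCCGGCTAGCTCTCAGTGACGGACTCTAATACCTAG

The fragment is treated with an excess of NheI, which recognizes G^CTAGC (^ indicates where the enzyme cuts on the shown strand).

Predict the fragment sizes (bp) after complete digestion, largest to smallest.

NheI sites (GCTAGC) start at positions 50, 72, 105.
NheI cuts after the first base of each site, so after positions 50, 72, 105.
Linear molecule, 3 cuts → 4 fragments:
  1–50 → 50 bp
  51–72 → 22 bp
  73–105 → 33 bp
  106–136 → 31 bp
Sorted largest to smallest: 50, 33, 31, 22 bp.

50, 33, 31, 22 bp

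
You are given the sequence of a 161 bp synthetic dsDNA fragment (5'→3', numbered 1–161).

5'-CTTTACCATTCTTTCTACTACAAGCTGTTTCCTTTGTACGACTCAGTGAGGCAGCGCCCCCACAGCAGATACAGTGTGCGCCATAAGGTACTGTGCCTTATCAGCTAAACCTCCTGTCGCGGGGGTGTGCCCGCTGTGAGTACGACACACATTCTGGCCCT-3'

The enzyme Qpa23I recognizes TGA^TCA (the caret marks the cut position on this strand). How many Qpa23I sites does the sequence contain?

No occurrence of TGATCA is present in the sequence.
Qpa23I does not cut: 0 sites.

0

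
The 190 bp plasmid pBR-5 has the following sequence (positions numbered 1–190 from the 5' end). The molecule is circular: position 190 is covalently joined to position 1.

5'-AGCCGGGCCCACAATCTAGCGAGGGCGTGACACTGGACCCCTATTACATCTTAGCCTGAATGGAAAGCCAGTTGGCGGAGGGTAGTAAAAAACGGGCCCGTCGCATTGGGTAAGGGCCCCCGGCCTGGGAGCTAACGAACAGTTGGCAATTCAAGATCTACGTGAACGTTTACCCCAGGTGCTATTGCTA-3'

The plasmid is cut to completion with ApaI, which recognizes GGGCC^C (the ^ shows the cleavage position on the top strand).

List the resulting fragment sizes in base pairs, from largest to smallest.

ApaI sites (GGGCCC) start at positions 5, 94, 114.
ApaI cuts after base 5 of each site (before the last base), so after positions 9, 98, 118.
Circular molecule, 3 cuts → 3 fragments:
  10–98 → 89 bp
  99–118 → 20 bp
  119–190 then 1–9 → 72 + 9 = 81 bp
Sorted largest to smallest: 89, 81, 20 bp.

89, 81, 20 bp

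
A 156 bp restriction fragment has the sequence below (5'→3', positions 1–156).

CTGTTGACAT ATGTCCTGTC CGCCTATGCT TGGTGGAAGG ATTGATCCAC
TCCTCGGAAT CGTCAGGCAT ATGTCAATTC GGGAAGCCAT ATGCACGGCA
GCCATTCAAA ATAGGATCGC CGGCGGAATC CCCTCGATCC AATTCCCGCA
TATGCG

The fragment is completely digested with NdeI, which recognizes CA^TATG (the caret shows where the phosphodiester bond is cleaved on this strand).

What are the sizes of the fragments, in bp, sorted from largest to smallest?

61, 60, 20, 9, 6 bp

NdeI sites (CATATG) start at positions 8, 68, 88, 149.
NdeI cuts after base 2 of each site, so after positions 9, 69, 89, 150.
Linear molecule, 4 cuts → 5 fragments:
  1–9 → 9 bp
  10–69 → 60 bp
  70–89 → 20 bp
  90–150 → 61 bp
  151–156 → 6 bp
Sorted largest to smallest: 61, 60, 20, 9, 6 bp.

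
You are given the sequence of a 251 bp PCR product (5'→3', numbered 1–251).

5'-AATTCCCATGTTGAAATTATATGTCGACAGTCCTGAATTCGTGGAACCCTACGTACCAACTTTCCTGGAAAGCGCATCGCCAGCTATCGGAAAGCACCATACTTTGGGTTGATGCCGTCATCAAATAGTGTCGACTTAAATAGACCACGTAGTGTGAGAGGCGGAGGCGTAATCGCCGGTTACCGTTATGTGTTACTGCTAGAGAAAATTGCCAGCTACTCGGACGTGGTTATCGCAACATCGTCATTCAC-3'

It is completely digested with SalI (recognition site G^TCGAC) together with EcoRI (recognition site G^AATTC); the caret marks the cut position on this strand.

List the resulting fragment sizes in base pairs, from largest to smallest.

SalI sites (GTCGAC) start at positions 23, 130.
SalI cuts after the first base of each site, so after positions 23, 130.
The EcoRI site (GAATTC) starts at position 35.
EcoRI cuts after the first base of each site, so after position 35.
Combined cut positions: 23, 35, 130.
Linear molecule, 3 cuts → 4 fragments:
  1–23 → 23 bp
  24–35 → 12 bp
  36–130 → 95 bp
  131–251 → 121 bp
Sorted largest to smallest: 121, 95, 23, 12 bp.

121, 95, 23, 12 bp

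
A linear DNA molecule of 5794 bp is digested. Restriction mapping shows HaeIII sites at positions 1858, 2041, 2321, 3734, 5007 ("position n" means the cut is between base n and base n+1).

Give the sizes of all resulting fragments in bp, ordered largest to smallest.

1858, 1413, 1273, 787, 280, 183 bp

Linear molecule, 5 cuts → 6 fragments:
  1858 − 0 = 1858 bp
  2041 − 1858 = 183 bp
  2321 − 2041 = 280 bp
  3734 − 2321 = 1413 bp
  5007 − 3734 = 1273 bp
  5794 − 5007 = 787 bp
Sorted largest to smallest: 1858, 1413, 1273, 787, 280, 183 bp.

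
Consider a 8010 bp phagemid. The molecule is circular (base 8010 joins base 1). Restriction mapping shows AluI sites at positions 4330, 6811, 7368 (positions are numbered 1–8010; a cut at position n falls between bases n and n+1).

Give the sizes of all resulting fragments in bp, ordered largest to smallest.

Circular molecule, 3 cuts → 3 fragments:
  6811 − 4330 = 2481 bp
  7368 − 6811 = 557 bp
  wrap: 8010 − 7368 + 4330 = 4972 bp
Sorted largest to smallest: 4972, 2481, 557 bp.

4972, 2481, 557 bp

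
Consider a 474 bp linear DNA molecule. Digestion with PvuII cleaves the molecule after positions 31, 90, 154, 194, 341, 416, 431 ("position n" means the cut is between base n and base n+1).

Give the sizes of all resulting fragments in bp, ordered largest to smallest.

147, 75, 64, 59, 43, 40, 31, 15 bp

Linear molecule, 7 cuts → 8 fragments:
  31 − 0 = 31 bp
  90 − 31 = 59 bp
  154 − 90 = 64 bp
  194 − 154 = 40 bp
  341 − 194 = 147 bp
  416 − 341 = 75 bp
  431 − 416 = 15 bp
  474 − 431 = 43 bp
Sorted largest to smallest: 147, 75, 64, 59, 43, 40, 31, 15 bp.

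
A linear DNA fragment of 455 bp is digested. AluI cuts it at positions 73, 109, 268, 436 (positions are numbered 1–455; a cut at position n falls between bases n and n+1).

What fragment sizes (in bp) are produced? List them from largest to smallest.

168, 159, 73, 36, 19 bp

Linear molecule, 4 cuts → 5 fragments:
  73 − 0 = 73 bp
  109 − 73 = 36 bp
  268 − 109 = 159 bp
  436 − 268 = 168 bp
  455 − 436 = 19 bp
Sorted largest to smallest: 168, 159, 73, 36, 19 bp.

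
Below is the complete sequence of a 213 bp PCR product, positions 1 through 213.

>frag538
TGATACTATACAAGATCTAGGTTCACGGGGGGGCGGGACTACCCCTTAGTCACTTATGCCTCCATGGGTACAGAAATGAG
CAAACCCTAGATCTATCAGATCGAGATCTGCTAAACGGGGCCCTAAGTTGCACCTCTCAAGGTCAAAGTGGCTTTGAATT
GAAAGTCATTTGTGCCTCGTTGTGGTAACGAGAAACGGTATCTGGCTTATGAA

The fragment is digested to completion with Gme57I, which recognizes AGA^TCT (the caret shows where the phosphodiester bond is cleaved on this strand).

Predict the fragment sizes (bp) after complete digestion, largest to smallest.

107, 76, 15, 15 bp

Gme57I sites (AGATCT) start at positions 13, 89, 104.
Gme57I cuts after base 3 of each site, so after positions 15, 91, 106.
Linear molecule, 3 cuts → 4 fragments:
  1–15 → 15 bp
  16–91 → 76 bp
  92–106 → 15 bp
  107–213 → 107 bp
Sorted largest to smallest: 107, 76, 15, 15 bp.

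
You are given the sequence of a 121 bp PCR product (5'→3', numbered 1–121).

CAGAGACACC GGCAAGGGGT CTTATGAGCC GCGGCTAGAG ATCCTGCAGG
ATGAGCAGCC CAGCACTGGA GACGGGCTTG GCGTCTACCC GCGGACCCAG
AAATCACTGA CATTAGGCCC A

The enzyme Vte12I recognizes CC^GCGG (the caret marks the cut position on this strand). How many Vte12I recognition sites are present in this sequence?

2

CCGCGG occurs starting at positions 29, 89.
Vte12I cuts at 2 sites.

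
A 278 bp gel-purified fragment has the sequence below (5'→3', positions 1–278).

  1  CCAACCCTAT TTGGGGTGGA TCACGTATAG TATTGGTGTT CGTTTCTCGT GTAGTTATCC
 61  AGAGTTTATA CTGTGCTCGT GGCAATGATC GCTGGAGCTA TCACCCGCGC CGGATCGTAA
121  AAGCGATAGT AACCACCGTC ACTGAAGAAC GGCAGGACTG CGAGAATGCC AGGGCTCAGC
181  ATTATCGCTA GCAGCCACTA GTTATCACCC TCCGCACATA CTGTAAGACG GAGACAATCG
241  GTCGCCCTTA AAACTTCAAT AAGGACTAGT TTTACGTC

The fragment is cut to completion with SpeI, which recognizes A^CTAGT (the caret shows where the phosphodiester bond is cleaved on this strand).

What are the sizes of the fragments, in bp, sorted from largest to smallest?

197, 68, 13 bp

SpeI sites (ACTAGT) start at positions 197, 265.
SpeI cuts after the first base of each site, so after positions 197, 265.
Linear molecule, 2 cuts → 3 fragments:
  1–197 → 197 bp
  198–265 → 68 bp
  266–278 → 13 bp
Sorted largest to smallest: 197, 68, 13 bp.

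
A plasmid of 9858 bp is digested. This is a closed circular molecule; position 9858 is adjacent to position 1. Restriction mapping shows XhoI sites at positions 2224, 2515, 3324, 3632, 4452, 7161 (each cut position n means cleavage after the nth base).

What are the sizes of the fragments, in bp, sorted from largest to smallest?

Circular molecule, 6 cuts → 6 fragments:
  2515 − 2224 = 291 bp
  3324 − 2515 = 809 bp
  3632 − 3324 = 308 bp
  4452 − 3632 = 820 bp
  7161 − 4452 = 2709 bp
  wrap: 9858 − 7161 + 2224 = 4921 bp
Sorted largest to smallest: 4921, 2709, 820, 809, 308, 291 bp.

4921, 2709, 820, 809, 308, 291 bp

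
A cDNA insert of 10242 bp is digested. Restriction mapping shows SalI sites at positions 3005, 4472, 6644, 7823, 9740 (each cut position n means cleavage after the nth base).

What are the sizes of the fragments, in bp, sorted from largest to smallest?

3005, 2172, 1917, 1467, 1179, 502 bp

Linear molecule, 5 cuts → 6 fragments:
  3005 − 0 = 3005 bp
  4472 − 3005 = 1467 bp
  6644 − 4472 = 2172 bp
  7823 − 6644 = 1179 bp
  9740 − 7823 = 1917 bp
  10242 − 9740 = 502 bp
Sorted largest to smallest: 3005, 2172, 1917, 1467, 1179, 502 bp.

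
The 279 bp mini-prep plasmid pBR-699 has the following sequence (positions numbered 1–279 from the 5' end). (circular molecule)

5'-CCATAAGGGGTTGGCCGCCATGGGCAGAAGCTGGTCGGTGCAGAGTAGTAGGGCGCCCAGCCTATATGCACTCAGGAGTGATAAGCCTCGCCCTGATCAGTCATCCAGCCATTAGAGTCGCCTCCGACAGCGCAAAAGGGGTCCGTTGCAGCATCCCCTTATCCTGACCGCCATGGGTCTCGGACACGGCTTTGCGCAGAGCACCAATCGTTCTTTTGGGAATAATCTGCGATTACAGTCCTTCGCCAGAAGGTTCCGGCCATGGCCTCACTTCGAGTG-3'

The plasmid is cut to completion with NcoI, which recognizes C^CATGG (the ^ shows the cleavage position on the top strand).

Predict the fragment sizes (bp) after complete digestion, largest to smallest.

NcoI sites (CCATGG) start at positions 18, 171, 260.
NcoI cuts after the first base of each site, so after positions 18, 171, 260.
Circular molecule, 3 cuts → 3 fragments:
  19–171 → 153 bp
  172–260 → 89 bp
  261–279 then 1–18 → 19 + 18 = 37 bp
Sorted largest to smallest: 153, 89, 37 bp.

153, 89, 37 bp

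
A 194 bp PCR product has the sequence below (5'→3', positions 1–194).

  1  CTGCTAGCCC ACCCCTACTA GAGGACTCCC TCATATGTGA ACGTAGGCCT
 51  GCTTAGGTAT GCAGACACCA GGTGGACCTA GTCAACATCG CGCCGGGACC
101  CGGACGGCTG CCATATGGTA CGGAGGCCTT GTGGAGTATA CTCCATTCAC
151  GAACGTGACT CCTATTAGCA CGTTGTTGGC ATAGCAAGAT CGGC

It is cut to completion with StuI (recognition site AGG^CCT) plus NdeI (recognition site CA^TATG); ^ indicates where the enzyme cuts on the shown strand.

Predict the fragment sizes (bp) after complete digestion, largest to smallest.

StuI sites (AGGCCT) start at positions 45, 124.
StuI cuts after base 3 of each site, so after positions 47, 126.
NdeI sites (CATATG) start at positions 32, 112.
NdeI cuts after base 2 of each site, so after positions 33, 113.
Combined cut positions: 33, 47, 113, 126.
Linear molecule, 4 cuts → 5 fragments:
  1–33 → 33 bp
  34–47 → 14 bp
  48–113 → 66 bp
  114–126 → 13 bp
  127–194 → 68 bp
Sorted largest to smallest: 68, 66, 33, 14, 13 bp.

68, 66, 33, 14, 13 bp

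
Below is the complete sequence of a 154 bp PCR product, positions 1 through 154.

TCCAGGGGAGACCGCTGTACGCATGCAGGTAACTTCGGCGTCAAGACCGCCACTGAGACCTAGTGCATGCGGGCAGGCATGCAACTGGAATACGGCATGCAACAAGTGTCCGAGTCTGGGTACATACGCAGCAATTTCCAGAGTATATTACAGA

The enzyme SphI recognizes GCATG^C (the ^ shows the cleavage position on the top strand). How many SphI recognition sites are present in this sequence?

GCATGC occurs starting at positions 21, 65, 77, 95.
SphI cuts at 4 sites.

4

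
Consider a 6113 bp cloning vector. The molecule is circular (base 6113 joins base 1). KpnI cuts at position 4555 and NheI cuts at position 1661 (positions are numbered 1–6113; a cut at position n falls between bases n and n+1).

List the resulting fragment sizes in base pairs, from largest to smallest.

Combined cut positions (sorted): 1661, 4555.
Circular molecule, 2 cuts → 2 fragments:
  4555 − 1661 = 2894 bp
  wrap: 6113 − 4555 + 1661 = 3219 bp
Sorted largest to smallest: 3219, 2894 bp.

3219, 2894 bp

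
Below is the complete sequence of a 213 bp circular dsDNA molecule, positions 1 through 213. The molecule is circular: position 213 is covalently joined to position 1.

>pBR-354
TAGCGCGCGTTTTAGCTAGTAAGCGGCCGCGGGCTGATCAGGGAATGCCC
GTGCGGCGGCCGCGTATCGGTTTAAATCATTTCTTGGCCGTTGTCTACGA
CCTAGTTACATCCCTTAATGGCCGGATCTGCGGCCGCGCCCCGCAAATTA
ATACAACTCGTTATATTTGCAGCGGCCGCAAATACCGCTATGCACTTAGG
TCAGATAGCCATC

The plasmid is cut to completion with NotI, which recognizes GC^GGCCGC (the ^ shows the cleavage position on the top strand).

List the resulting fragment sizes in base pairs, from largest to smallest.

74, 64, 42, 33 bp

NotI sites (GCGGCCGC) start at positions 23, 56, 130, 172.
NotI cuts after base 2 of each site, so after positions 24, 57, 131, 173.
Circular molecule, 4 cuts → 4 fragments:
  25–57 → 33 bp
  58–131 → 74 bp
  132–173 → 42 bp
  174–213 then 1–24 → 40 + 24 = 64 bp
Sorted largest to smallest: 74, 64, 42, 33 bp.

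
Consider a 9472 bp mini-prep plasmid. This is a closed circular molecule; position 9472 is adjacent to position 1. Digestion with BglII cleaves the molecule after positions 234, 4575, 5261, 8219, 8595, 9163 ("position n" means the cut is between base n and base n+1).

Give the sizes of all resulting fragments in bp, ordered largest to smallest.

4341, 2958, 686, 568, 543, 376 bp

Circular molecule, 6 cuts → 6 fragments:
  4575 − 234 = 4341 bp
  5261 − 4575 = 686 bp
  8219 − 5261 = 2958 bp
  8595 − 8219 = 376 bp
  9163 − 8595 = 568 bp
  wrap: 9472 − 9163 + 234 = 543 bp
Sorted largest to smallest: 4341, 2958, 686, 568, 543, 376 bp.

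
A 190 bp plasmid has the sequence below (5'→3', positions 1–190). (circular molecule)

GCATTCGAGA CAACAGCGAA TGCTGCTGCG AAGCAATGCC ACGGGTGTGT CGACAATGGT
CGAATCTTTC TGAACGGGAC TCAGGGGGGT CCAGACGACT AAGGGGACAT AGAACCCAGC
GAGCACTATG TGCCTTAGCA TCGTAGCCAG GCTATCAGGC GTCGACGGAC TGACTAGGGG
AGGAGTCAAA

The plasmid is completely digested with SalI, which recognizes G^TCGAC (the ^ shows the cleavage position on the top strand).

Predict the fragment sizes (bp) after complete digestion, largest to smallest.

112, 78 bp

SalI sites (GTCGAC) start at positions 49, 161.
SalI cuts after the first base of each site, so after positions 49, 161.
Circular molecule, 2 cuts → 2 fragments:
  50–161 → 112 bp
  162–190 then 1–49 → 29 + 49 = 78 bp
Sorted largest to smallest: 112, 78 bp.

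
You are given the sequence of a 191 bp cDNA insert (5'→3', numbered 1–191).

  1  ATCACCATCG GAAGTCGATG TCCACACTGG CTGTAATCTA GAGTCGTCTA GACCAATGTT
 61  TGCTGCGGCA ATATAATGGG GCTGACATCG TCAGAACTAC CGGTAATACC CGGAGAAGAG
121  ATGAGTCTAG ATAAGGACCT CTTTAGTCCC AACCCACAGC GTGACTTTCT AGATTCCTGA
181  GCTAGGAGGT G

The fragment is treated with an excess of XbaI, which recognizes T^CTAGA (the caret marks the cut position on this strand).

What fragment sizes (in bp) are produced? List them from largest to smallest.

XbaI sites (TCTAGA) start at positions 37, 47, 126, 168.
XbaI cuts after the first base of each site, so after positions 37, 47, 126, 168.
Linear molecule, 4 cuts → 5 fragments:
  1–37 → 37 bp
  38–47 → 10 bp
  48–126 → 79 bp
  127–168 → 42 bp
  169–191 → 23 bp
Sorted largest to smallest: 79, 42, 37, 23, 10 bp.

79, 42, 37, 23, 10 bp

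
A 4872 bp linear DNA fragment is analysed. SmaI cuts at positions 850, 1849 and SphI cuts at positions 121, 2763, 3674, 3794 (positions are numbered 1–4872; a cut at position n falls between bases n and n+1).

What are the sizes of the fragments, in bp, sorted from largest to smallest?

Combined cut positions (sorted): 121, 850, 1849, 2763, 3674, 3794.
Linear molecule, 6 cuts → 7 fragments:
  121 − 0 = 121 bp
  850 − 121 = 729 bp
  1849 − 850 = 999 bp
  2763 − 1849 = 914 bp
  3674 − 2763 = 911 bp
  3794 − 3674 = 120 bp
  4872 − 3794 = 1078 bp
Sorted largest to smallest: 1078, 999, 914, 911, 729, 121, 120 bp.

1078, 999, 914, 911, 729, 121, 120 bp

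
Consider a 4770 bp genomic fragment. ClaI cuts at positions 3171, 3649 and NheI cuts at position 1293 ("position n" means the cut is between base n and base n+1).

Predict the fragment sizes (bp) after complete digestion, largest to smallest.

Combined cut positions (sorted): 1293, 3171, 3649.
Linear molecule, 3 cuts → 4 fragments:
  1293 − 0 = 1293 bp
  3171 − 1293 = 1878 bp
  3649 − 3171 = 478 bp
  4770 − 3649 = 1121 bp
Sorted largest to smallest: 1878, 1293, 1121, 478 bp.

1878, 1293, 1121, 478 bp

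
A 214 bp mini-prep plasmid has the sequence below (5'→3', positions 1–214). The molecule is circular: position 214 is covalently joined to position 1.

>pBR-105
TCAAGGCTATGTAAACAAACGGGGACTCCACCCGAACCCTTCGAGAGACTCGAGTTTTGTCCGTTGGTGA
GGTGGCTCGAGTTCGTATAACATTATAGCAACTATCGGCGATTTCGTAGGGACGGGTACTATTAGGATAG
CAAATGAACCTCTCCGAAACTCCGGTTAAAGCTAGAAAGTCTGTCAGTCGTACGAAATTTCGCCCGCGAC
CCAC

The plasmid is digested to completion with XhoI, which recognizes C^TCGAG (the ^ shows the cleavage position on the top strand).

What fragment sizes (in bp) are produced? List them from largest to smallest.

XhoI sites (CTCGAG) start at positions 49, 76.
XhoI cuts after the first base of each site, so after positions 49, 76.
Circular molecule, 2 cuts → 2 fragments:
  50–76 → 27 bp
  77–214 then 1–49 → 138 + 49 = 187 bp
Sorted largest to smallest: 187, 27 bp.

187, 27 bp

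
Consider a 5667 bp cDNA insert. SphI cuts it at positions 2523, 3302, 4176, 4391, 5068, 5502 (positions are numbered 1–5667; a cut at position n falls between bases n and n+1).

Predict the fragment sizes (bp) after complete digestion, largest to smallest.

Linear molecule, 6 cuts → 7 fragments:
  2523 − 0 = 2523 bp
  3302 − 2523 = 779 bp
  4176 − 3302 = 874 bp
  4391 − 4176 = 215 bp
  5068 − 4391 = 677 bp
  5502 − 5068 = 434 bp
  5667 − 5502 = 165 bp
Sorted largest to smallest: 2523, 874, 779, 677, 434, 215, 165 bp.

2523, 874, 779, 677, 434, 215, 165 bp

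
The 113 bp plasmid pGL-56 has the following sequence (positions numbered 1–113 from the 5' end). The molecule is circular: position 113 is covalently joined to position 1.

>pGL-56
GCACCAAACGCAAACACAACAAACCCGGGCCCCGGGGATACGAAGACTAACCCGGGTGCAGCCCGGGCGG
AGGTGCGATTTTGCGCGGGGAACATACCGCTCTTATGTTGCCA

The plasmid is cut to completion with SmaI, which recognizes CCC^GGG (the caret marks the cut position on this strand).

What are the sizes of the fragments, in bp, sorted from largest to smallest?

75, 20, 11, 7 bp

SmaI sites (CCCGGG) start at positions 24, 31, 51, 62.
SmaI cuts after base 3 of each site, so after positions 26, 33, 53, 64.
Circular molecule, 4 cuts → 4 fragments:
  27–33 → 7 bp
  34–53 → 20 bp
  54–64 → 11 bp
  65–113 then 1–26 → 49 + 26 = 75 bp
Sorted largest to smallest: 75, 20, 11, 7 bp.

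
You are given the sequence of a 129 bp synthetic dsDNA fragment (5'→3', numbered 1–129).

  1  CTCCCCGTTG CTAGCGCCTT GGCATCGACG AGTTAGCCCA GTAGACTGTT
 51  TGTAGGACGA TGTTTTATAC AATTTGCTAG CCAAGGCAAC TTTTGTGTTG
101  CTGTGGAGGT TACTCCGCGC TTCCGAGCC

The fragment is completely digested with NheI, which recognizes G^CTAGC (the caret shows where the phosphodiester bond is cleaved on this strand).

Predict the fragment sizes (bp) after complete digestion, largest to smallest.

NheI sites (GCTAGC) start at positions 10, 76.
NheI cuts after the first base of each site, so after positions 10, 76.
Linear molecule, 2 cuts → 3 fragments:
  1–10 → 10 bp
  11–76 → 66 bp
  77–129 → 53 bp
Sorted largest to smallest: 66, 53, 10 bp.

66, 53, 10 bp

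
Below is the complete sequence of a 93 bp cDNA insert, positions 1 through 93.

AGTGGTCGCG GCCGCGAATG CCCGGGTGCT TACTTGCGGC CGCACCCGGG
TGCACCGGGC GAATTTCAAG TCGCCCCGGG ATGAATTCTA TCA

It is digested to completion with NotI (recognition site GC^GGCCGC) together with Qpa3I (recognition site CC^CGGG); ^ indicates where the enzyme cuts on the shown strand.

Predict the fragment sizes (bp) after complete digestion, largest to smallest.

30, 17, 15, 13, 9, 9 bp

NotI sites (GCGGCCGC) start at positions 8, 36.
NotI cuts after base 2 of each site, so after positions 9, 37.
Qpa3I sites (CCCGGG) start at positions 21, 45, 75.
Qpa3I cuts after base 2 of each site, so after positions 22, 46, 76.
Combined cut positions: 9, 22, 37, 46, 76.
Linear molecule, 5 cuts → 6 fragments:
  1–9 → 9 bp
  10–22 → 13 bp
  23–37 → 15 bp
  38–46 → 9 bp
  47–76 → 30 bp
  77–93 → 17 bp
Sorted largest to smallest: 30, 17, 15, 13, 9, 9 bp.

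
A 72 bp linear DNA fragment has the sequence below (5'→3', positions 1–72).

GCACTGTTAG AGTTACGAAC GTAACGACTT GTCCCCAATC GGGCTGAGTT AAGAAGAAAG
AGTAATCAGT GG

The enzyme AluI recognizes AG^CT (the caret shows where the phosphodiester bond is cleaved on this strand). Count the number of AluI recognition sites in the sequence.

No occurrence of AGCT is present in the sequence.
AluI does not cut: 0 sites.

0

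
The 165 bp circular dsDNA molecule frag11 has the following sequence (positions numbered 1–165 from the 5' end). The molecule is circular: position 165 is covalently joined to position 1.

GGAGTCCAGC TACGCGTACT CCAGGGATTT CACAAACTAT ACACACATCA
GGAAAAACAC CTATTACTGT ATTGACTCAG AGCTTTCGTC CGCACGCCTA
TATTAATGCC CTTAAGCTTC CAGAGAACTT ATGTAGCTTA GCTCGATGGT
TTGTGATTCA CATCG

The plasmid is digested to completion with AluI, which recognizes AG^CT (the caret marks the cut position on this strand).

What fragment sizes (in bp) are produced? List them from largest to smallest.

73, 34, 33, 20, 5 bp

AluI sites (AGCT) start at positions 8, 81, 115, 135, 140.
AluI cuts after base 2 of each site, so after positions 9, 82, 116, 136, 141.
Circular molecule, 5 cuts → 5 fragments:
  10–82 → 73 bp
  83–116 → 34 bp
  117–136 → 20 bp
  137–141 → 5 bp
  142–165 then 1–9 → 24 + 9 = 33 bp
Sorted largest to smallest: 73, 34, 33, 20, 5 bp.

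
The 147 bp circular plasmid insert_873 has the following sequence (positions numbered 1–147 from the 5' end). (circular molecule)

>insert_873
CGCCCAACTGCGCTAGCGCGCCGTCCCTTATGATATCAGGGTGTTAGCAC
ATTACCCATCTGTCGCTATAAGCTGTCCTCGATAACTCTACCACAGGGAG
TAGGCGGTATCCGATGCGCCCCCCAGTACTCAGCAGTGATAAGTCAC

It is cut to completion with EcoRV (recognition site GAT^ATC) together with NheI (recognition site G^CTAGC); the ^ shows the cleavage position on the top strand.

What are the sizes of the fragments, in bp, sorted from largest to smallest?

125, 22 bp

The EcoRV site (GATATC) starts at position 32.
EcoRV cuts after base 3 of each site, so after position 34.
The NheI site (GCTAGC) starts at position 12.
NheI cuts after the first base of each site, so after position 12.
Combined cut positions: 12, 34.
Circular molecule, 2 cuts → 2 fragments:
  13–34 → 22 bp
  35–147 then 1–12 → 113 + 12 = 125 bp
Sorted largest to smallest: 125, 22 bp.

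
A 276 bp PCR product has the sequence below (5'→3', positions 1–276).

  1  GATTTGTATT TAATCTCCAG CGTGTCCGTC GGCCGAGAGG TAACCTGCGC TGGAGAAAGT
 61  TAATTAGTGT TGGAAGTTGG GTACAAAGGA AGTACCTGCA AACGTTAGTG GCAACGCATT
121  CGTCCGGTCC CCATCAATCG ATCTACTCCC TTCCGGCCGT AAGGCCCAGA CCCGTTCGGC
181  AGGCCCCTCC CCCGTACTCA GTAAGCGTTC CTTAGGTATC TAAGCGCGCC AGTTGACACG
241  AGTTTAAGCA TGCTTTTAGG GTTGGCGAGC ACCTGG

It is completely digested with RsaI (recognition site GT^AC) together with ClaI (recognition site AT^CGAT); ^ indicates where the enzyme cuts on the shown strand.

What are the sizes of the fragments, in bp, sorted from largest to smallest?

RsaI sites (GTAC) start at positions 81, 92, 194.
RsaI cuts after base 2 of each site, so after positions 82, 93, 195.
The ClaI site (ATCGAT) starts at position 137.
ClaI cuts after base 2 of each site, so after position 138.
Combined cut positions: 82, 93, 138, 195.
Linear molecule, 4 cuts → 5 fragments:
  1–82 → 82 bp
  83–93 → 11 bp
  94–138 → 45 bp
  139–195 → 57 bp
  196–276 → 81 bp
Sorted largest to smallest: 82, 81, 57, 45, 11 bp.

82, 81, 57, 45, 11 bp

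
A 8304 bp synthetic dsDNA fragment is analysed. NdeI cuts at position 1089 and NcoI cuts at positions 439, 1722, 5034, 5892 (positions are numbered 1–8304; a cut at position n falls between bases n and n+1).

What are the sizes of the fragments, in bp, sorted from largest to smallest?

Combined cut positions (sorted): 439, 1089, 1722, 5034, 5892.
Linear molecule, 5 cuts → 6 fragments:
  439 − 0 = 439 bp
  1089 − 439 = 650 bp
  1722 − 1089 = 633 bp
  5034 − 1722 = 3312 bp
  5892 − 5034 = 858 bp
  8304 − 5892 = 2412 bp
Sorted largest to smallest: 3312, 2412, 858, 650, 633, 439 bp.

3312, 2412, 858, 650, 633, 439 bp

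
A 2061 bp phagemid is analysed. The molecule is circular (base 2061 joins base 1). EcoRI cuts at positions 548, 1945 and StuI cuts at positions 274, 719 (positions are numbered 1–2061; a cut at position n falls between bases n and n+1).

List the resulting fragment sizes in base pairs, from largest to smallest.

1226, 390, 274, 171 bp

Combined cut positions (sorted): 274, 548, 719, 1945.
Circular molecule, 4 cuts → 4 fragments:
  548 − 274 = 274 bp
  719 − 548 = 171 bp
  1945 − 719 = 1226 bp
  wrap: 2061 − 1945 + 274 = 390 bp
Sorted largest to smallest: 1226, 390, 274, 171 bp.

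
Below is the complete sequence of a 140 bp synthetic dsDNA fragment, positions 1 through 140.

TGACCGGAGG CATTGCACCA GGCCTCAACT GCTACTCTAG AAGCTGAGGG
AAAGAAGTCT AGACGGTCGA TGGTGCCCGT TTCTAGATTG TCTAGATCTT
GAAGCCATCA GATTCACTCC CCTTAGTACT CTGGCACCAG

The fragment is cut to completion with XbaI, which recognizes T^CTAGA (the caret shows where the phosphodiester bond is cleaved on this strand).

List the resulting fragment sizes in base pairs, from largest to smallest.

49, 36, 24, 22, 9 bp

XbaI sites (TCTAGA) start at positions 36, 58, 82, 91.
XbaI cuts after the first base of each site, so after positions 36, 58, 82, 91.
Linear molecule, 4 cuts → 5 fragments:
  1–36 → 36 bp
  37–58 → 22 bp
  59–82 → 24 bp
  83–91 → 9 bp
  92–140 → 49 bp
Sorted largest to smallest: 49, 36, 24, 22, 9 bp.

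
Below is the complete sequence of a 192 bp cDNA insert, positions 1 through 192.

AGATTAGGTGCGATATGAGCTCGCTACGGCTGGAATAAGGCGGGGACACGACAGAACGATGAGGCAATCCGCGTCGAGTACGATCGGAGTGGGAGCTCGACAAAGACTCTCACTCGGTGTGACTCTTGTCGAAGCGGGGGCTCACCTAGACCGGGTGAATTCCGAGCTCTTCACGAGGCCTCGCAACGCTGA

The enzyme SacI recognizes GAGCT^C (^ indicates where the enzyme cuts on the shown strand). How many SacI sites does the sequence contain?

GAGCTC occurs starting at positions 17, 93, 164.
SacI cuts at 3 sites.

3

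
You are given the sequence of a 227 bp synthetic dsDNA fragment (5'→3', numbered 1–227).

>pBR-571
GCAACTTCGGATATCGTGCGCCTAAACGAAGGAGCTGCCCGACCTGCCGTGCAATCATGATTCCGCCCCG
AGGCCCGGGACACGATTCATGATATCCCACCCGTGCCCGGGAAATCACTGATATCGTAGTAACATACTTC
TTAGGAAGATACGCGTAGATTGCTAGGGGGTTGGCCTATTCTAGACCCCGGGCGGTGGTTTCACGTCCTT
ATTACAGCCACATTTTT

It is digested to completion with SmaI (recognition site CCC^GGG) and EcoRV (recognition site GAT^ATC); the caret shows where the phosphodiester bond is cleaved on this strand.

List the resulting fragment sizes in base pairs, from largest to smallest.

SmaI sites (CCCGGG) start at positions 74, 106, 187.
SmaI cuts after base 3 of each site, so after positions 76, 108, 189.
EcoRV sites (GATATC) start at positions 10, 91, 120.
EcoRV cuts after base 3 of each site, so after positions 12, 93, 122.
Combined cut positions: 12, 76, 93, 108, 122, 189.
Linear molecule, 6 cuts → 7 fragments:
  1–12 → 12 bp
  13–76 → 64 bp
  77–93 → 17 bp
  94–108 → 15 bp
  109–122 → 14 bp
  123–189 → 67 bp
  190–227 → 38 bp
Sorted largest to smallest: 67, 64, 38, 17, 15, 14, 12 bp.

67, 64, 38, 17, 15, 14, 12 bp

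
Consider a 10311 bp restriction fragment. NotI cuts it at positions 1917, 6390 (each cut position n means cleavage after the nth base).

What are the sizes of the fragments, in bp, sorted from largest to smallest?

4473, 3921, 1917 bp

Linear molecule, 2 cuts → 3 fragments:
  1917 − 0 = 1917 bp
  6390 − 1917 = 4473 bp
  10311 − 6390 = 3921 bp
Sorted largest to smallest: 4473, 3921, 1917 bp.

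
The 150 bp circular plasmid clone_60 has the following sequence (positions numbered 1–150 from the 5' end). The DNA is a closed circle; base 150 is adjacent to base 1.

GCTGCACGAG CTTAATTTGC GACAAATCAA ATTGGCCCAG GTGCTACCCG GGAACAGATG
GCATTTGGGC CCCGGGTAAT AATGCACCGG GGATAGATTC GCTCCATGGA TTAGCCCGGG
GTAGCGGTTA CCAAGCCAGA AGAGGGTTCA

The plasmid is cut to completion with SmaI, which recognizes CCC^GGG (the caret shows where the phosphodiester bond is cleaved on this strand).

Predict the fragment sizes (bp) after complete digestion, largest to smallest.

82, 44, 24 bp

SmaI sites (CCCGGG) start at positions 47, 71, 115.
SmaI cuts after base 3 of each site, so after positions 49, 73, 117.
Circular molecule, 3 cuts → 3 fragments:
  50–73 → 24 bp
  74–117 → 44 bp
  118–150 then 1–49 → 33 + 49 = 82 bp
Sorted largest to smallest: 82, 44, 24 bp.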